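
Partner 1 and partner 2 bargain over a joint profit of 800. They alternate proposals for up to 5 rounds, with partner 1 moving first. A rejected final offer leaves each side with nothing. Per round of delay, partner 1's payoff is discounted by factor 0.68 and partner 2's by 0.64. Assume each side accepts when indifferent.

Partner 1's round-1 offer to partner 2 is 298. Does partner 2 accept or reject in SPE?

Accept

Round 5 (partner 1 proposes): partner 2 will accept anything ≥ 0, so partner 1 offers 0 and keeps 800.
Round 4 (partner 2 proposes): partner 1 can get 800 next round, worth 0.68 × 800 = 544 now; partner 2 offers that and keeps 256.
Round 3 (partner 1 proposes): partner 2 can get 256 next round, worth 0.64 × 256 = 163.84 now, so partner 1 offers 163.84, keeping 636.16.
Round 2 (partner 2 proposes): partner 1 can get 636.16 next round, worth 0.68 × 636.16 = 432.5888 now; partner 2 offers that and keeps 367.4112.
So by rejecting in round 1, partner 2 gets 367.4112 next round, worth 0.64 × 367.4112 = 235.143168 now.
Offer 298 ≥ 235.143168, so partner 2 accepts.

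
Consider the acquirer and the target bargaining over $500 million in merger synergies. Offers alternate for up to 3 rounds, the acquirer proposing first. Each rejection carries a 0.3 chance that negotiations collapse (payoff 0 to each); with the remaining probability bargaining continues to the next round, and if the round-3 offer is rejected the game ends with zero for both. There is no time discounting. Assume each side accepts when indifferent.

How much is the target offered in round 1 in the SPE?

Round 3 (the acquirer proposes): the target will accept anything ≥ 0, so the acquirer offers 0 and keeps 500.
Round 2 (the target proposes): rejecting gives the acquirer an expected 0.7 × 500 = 350; the target offers that and keeps 150.
Round 1 (the acquirer proposes): rejecting gives the target an expected 0.7 × 150 = 105, so the acquirer offers 105, keeping 395.

105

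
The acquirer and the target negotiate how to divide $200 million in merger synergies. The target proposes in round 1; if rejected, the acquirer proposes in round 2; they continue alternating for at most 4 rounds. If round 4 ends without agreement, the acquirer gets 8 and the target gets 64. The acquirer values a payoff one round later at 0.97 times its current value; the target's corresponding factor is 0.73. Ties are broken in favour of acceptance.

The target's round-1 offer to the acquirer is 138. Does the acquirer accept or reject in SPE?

Reject

Round 4 (the acquirer proposes): the target gets 64 if talks fail, so the acquirer offers 64 and keeps 136.
Round 3 (the target proposes): the acquirer can get 136 next round, worth 0.97 × 136 = 131.92 now, so the target offers 131.92, keeping 68.08.
Round 2 (the acquirer proposes): the target can get 68.08 next round, worth 0.73 × 68.08 = 49.6984 now. The acquirer offers 49.6984 and keeps 200 − 49.6984 = 150.3016.
So by rejecting in round 1, the acquirer gets 150.3016 next round, worth 0.97 × 150.3016 = 145.792552 now.
Offer 138 < 145.792552, so the acquirer rejects.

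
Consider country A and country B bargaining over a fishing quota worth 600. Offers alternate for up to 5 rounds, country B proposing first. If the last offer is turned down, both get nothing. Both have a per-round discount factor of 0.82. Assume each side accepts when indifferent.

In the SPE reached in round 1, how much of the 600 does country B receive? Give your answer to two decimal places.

451.89

Round 5 (country B proposes): rejection yields 0 for country A; country B offers 0 and keeps 600.
Round 4 (country A proposes): country B can get 600 next round, worth 0.82 × 600 = 492 now. Country A offers 492 and keeps 600 − 492 = 108.
Round 3 (country B proposes): country A can get 108 next round, worth 0.82 × 108 = 88.56 now, so country B offers 88.56, keeping 511.44.
Round 2 (country A proposes): country B can get 511.44 next round, worth 0.82 × 511.44 = 419.3808 now; country A offers that and keeps 180.6192.
Round 1 (country B proposes): country A can get 180.6192 next round, worth 0.82 × 180.6192 = 148.107744 now; country B offers that and keeps 451.892256.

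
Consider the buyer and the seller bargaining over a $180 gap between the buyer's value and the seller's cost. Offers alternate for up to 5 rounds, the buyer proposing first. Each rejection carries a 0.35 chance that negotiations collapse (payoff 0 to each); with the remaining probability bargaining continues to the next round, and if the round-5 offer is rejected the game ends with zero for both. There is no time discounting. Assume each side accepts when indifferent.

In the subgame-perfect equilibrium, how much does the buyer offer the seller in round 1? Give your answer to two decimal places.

58.25

Round 5 (the buyer proposes): rejection yields 0 for the seller; the buyer offers 0 and keeps 180.
Round 4 (the seller proposes): rejecting gives the buyer an expected 0.65 × 180 = 117; the seller offers that and keeps 63.
Round 3 (the buyer proposes): rejecting gives the seller an expected 0.65 × 63 = 40.95; the buyer offers that and keeps 139.05.
Round 2 (the seller proposes): rejecting gives the buyer an expected 0.65 × 139.05 = 90.3825; the seller offers that and keeps 89.6175.
Round 1 (the buyer proposes): rejecting gives the seller an expected 0.65 × 89.6175 = 58.251375. The buyer offers 58.251375 and keeps 180 − 58.251375 = 121.748625.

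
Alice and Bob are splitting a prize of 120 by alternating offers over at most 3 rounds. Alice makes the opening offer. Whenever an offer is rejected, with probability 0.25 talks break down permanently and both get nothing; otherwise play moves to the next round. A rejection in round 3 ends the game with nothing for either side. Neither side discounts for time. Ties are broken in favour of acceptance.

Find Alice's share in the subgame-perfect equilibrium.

97.5

Round 3 (Alice proposes): rejection yields 0 for Bob; Alice offers 0 and keeps 120.
Round 2 (Bob proposes): rejecting gives Alice an expected 0.75 × 120 = 90; Bob offers that and keeps 30.
Round 1 (Alice proposes): rejecting gives Bob an expected 0.75 × 30 = 22.5, so Alice offers 22.5, keeping 97.5.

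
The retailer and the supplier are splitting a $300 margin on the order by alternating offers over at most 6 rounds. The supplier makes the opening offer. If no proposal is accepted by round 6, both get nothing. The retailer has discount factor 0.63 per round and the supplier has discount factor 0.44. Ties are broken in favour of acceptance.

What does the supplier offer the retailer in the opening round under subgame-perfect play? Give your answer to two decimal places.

149.70

Round 6 (the retailer proposes): rejection yields 0 for the supplier; the retailer offers 0 and keeps 300.
Round 5 (the supplier proposes): the retailer can get 300 next round, worth 0.63 × 300 = 189 now, so the supplier offers 189, keeping 111.
Round 4 (the retailer proposes): the supplier can get 111 next round, worth 0.44 × 111 = 48.84 now, so the retailer offers 48.84, keeping 251.16.
Round 3 (the supplier proposes): the retailer can get 251.16 next round, worth 0.63 × 251.16 = 158.2308 now. The supplier offers 158.2308 and keeps 300 − 158.2308 = 141.7692.
Round 2 (the retailer proposes): the supplier can get 141.7692 next round, worth 0.44 × 141.7692 = 62.378448 now. The retailer offers 62.378448 and keeps 300 − 62.378448 = 237.621552.
Round 1 (the supplier proposes): the retailer can get 237.621552 next round, worth 0.63 × 237.621552 = 149.70157776 now. The supplier offers 149.70157776 and keeps 300 − 149.70157776 = 150.29842224.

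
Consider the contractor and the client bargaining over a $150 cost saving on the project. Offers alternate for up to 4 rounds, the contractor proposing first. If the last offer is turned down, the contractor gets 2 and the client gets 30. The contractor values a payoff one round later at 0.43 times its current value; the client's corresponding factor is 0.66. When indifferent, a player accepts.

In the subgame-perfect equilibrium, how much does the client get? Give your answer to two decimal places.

Round 4 (the client proposes): the contractor gets 2 if talks fail, so the client offers 2 and keeps 148.
Round 3 (the contractor proposes): the client can get 148 next round, worth 0.66 × 148 = 97.68 now; the contractor offers that and keeps 52.32.
Round 2 (the client proposes): the contractor can get 52.32 next round, worth 0.43 × 52.32 = 22.4976 now. The client offers 22.4976 and keeps 150 − 22.4976 = 127.5024.
Round 1 (the contractor proposes): the client can get 127.5024 next round, worth 0.66 × 127.5024 = 84.151584 now; the contractor offers that and keeps 65.848416.

84.15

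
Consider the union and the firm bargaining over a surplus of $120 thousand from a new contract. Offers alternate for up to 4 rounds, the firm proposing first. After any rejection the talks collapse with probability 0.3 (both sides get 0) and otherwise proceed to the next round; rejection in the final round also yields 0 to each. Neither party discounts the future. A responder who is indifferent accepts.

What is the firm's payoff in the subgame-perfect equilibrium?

By backward induction:
Round 4 (the union proposes): rejection yields 0 for the firm; the union offers 0 and keeps 120.
Round 3 (the firm proposes): rejecting gives the union an expected 0.7 × 120 = 84. The firm offers 84 and keeps 120 − 84 = 36.
Round 2 (the union proposes): rejecting gives the firm an expected 0.7 × 36 = 25.2, so the union offers 25.2, keeping 94.8.
Round 1 (the firm proposes): rejecting gives the union an expected 0.7 × 94.8 = 66.36. The firm offers 66.36 and keeps 120 − 66.36 = 53.64.

53.64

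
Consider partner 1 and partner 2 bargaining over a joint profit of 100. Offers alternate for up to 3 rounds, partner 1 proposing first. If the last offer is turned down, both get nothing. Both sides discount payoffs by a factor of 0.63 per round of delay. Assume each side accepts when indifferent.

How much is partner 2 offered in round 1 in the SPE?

23.31

Round 3 (partner 1 proposes): rejection yields 0 for partner 2; partner 1 offers 0 and keeps 100.
Round 2 (partner 2 proposes): partner 1 can get 100 next round, worth 0.63 × 100 = 63 now, so partner 2 offers 63, keeping 37.
Round 1 (partner 1 proposes): partner 2 can get 37 next round, worth 0.63 × 37 = 23.31 now. Partner 1 offers 23.31 and keeps 100 − 23.31 = 76.69.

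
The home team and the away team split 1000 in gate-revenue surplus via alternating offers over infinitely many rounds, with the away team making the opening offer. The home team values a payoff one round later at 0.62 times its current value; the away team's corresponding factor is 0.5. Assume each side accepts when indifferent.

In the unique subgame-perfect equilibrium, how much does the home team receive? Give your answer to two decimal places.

449.28

Let x be the away team's share when the away team proposes and y be the home team's share when the home team proposes.
The home team accepts iff offered ≥ 0.62·y, so x = 1000 − 0.62y. Symmetrically y = 1000 − 0.5x.
Substituting: x = 1000 − 0.62(1000 − 0.5x), giving x(1 − 0.5·0.62) = 1000(1 − 0.62).
So x = 1000 × 0.38 / 0.69 ≈ 550.7246, and the home team receives 1000 − x ≈ 449.2754.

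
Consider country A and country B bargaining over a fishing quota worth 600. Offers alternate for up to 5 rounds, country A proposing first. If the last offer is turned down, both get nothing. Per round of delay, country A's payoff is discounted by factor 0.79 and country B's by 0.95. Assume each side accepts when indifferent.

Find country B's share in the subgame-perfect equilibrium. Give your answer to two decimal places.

209.53

Round 5 (country A proposes): country B will accept anything ≥ 0, so country A offers 0 and keeps 600.
Round 4 (country B proposes): country A can get 600 next round, worth 0.79 × 600 = 474 now. Country B offers 474 and keeps 600 − 474 = 126.
Round 3 (country A proposes): country B can get 126 next round, worth 0.95 × 126 = 119.7 now, so country A offers 119.7, keeping 480.3.
Round 2 (country B proposes): country A can get 480.3 next round, worth 0.79 × 480.3 = 379.437 now; country B offers that and keeps 220.563.
Round 1 (country A proposes): country B can get 220.563 next round, worth 0.95 × 220.563 = 209.53485 now, so country A offers 209.53485, keeping 390.46515.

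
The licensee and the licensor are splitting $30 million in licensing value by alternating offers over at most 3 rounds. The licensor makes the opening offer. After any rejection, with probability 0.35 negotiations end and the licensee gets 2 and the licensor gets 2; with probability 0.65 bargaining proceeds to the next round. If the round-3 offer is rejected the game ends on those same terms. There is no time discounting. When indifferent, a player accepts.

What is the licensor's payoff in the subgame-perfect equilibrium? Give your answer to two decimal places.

Round 3 (the licensor proposes): the licensee gets 2 if talks fail, so the licensor offers 2 and keeps 28.
Round 2 (the licensee proposes): rejecting gives the licensor an expected 0.65 × 28 + 0.35 × 2 = 18.9. The licensee offers 18.9 and keeps 30 − 18.9 = 11.1.
Round 1 (the licensor proposes): rejecting gives the licensee an expected 0.65 × 11.1 + 0.35 × 2 = 7.915. The licensor offers 7.915 and keeps 30 − 7.915 = 22.085.

22.09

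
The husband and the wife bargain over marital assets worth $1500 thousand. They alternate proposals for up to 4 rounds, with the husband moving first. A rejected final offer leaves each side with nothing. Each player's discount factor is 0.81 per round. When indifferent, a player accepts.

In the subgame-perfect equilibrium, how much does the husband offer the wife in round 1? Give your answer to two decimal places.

Work backward from the last round.
Round 4 (the wife proposes): rejection yields 0 for the husband; the wife offers 0 and keeps 1500.
Round 3 (the husband proposes): the wife can get 1500 next round, worth 0.81 × 1500 = 1215 now; the husband offers that and keeps 285.
Round 2 (the wife proposes): the husband can get 285 next round, worth 0.81 × 285 = 230.85 now. The wife offers 230.85 and keeps 1500 − 230.85 = 1269.15.
Round 1 (the husband proposes): the wife can get 1269.15 next round, worth 0.81 × 1269.15 = 1028.0115 now. The husband offers 1028.0115 and keeps 1500 − 1028.0115 = 471.9885.

1028.01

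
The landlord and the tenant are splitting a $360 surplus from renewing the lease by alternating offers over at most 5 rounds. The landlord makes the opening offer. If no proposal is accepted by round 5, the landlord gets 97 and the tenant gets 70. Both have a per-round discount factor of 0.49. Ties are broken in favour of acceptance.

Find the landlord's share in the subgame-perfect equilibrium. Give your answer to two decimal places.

244.40

Round 5 (the landlord proposes): the tenant gets 70 if talks fail, so the landlord offers 70 and keeps 290.
Round 4 (the tenant proposes): the landlord can get 290 next round, worth 0.49 × 290 = 142.1 now. The tenant offers 142.1 and keeps 360 − 142.1 = 217.9.
Round 3 (the landlord proposes): the tenant can get 217.9 next round, worth 0.49 × 217.9 = 106.771 now; the landlord offers that and keeps 253.229.
Round 2 (the tenant proposes): the landlord can get 253.229 next round, worth 0.49 × 253.229 = 124.08221 now, so the tenant offers 124.08221, keeping 235.91779.
Round 1 (the landlord proposes): the tenant can get 235.91779 next round, worth 0.49 × 235.91779 = 115.5997171 now, so the landlord offers 115.5997171, keeping 244.4002829.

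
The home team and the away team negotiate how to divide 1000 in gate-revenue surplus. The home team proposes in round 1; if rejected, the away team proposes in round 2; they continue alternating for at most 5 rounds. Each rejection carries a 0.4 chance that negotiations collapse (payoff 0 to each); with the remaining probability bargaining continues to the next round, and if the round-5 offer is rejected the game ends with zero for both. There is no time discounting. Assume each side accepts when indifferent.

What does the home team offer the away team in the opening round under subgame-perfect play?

326.4

Round 5 (the home team proposes): rejection yields 0 for the away team; the home team offers 0 and keeps 1000.
Round 4 (the away team proposes): rejecting gives the home team an expected 0.6 × 1000 = 600; the away team offers that and keeps 400.
Round 3 (the home team proposes): rejecting gives the away team an expected 0.6 × 400 = 240; the home team offers that and keeps 760.
Round 2 (the away team proposes): rejecting gives the home team an expected 0.6 × 760 = 456; the away team offers that and keeps 544.
Round 1 (the home team proposes): rejecting gives the away team an expected 0.6 × 544 = 326.4; the home team offers that and keeps 673.6.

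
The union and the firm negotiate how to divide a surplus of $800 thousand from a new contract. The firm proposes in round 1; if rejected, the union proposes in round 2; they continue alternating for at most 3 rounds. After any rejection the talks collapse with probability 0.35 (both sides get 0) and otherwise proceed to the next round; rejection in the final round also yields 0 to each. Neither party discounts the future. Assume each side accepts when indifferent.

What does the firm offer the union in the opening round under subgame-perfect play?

Round 3 (the firm proposes): rejection yields 0 for the union; the firm offers 0 and keeps 800.
Round 2 (the union proposes): rejecting gives the firm an expected 0.65 × 800 = 520, so the union offers 520, keeping 280.
Round 1 (the firm proposes): rejecting gives the union an expected 0.65 × 280 = 182, so the firm offers 182, keeping 618.

182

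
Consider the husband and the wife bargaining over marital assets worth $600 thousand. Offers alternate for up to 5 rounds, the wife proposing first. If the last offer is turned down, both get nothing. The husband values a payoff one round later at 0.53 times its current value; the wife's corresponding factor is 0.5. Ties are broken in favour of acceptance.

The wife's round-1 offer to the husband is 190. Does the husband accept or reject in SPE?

Reject

Round 5 (the wife proposes): the husband will accept anything ≥ 0, so the wife offers 0 and keeps 600.
Round 4 (the husband proposes): the wife can get 600 next round, worth 0.5 × 600 = 300 now. The husband offers 300 and keeps 600 − 300 = 300.
Round 3 (the wife proposes): the husband can get 300 next round, worth 0.53 × 300 = 159 now. The wife offers 159 and keeps 600 − 159 = 441.
Round 2 (the husband proposes): the wife can get 441 next round, worth 0.5 × 441 = 220.5 now, so the husband offers 220.5, keeping 379.5.
So by rejecting in round 1, the husband gets 379.5 next round, worth 0.53 × 379.5 = 201.135 now.
Offer 190 < 201.135, so the husband rejects.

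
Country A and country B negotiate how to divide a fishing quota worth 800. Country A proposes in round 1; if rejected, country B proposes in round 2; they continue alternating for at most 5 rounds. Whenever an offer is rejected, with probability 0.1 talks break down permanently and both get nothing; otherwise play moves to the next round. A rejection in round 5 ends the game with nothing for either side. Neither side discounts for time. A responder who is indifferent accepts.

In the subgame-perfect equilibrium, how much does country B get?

130.32

Round 5 (country A proposes): rejection yields 0 for country B; country A offers 0 and keeps 800.
Round 4 (country B proposes): rejecting gives country A an expected 0.9 × 800 = 720. Country B offers 720 and keeps 800 − 720 = 80.
Round 3 (country A proposes): rejecting gives country B an expected 0.9 × 80 = 72. Country A offers 72 and keeps 800 − 72 = 728.
Round 2 (country B proposes): rejecting gives country A an expected 0.9 × 728 = 655.2. Country B offers 655.2 and keeps 800 − 655.2 = 144.8.
Round 1 (country A proposes): rejecting gives country B an expected 0.9 × 144.8 = 130.32. Country A offers 130.32 and keeps 800 − 130.32 = 669.68.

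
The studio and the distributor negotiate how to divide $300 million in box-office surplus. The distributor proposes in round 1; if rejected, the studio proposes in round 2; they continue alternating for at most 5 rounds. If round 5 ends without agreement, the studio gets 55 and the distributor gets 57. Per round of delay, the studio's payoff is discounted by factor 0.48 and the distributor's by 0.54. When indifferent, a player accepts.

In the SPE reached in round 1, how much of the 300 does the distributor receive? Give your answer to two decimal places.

Round 5 (the distributor proposes): the studio gets 55 if talks fail, so the distributor offers 55 and keeps 245.
Round 4 (the studio proposes): the distributor can get 245 next round, worth 0.54 × 245 = 132.3 now. The studio offers 132.3 and keeps 300 − 132.3 = 167.7.
Round 3 (the distributor proposes): the studio can get 167.7 next round, worth 0.48 × 167.7 = 80.496 now; the distributor offers that and keeps 219.504.
Round 2 (the studio proposes): the distributor can get 219.504 next round, worth 0.54 × 219.504 = 118.53216 now; the studio offers that and keeps 181.46784.
Round 1 (the distributor proposes): the studio can get 181.46784 next round, worth 0.48 × 181.46784 = 87.1045632 now; the distributor offers that and keeps 212.8954368.

212.90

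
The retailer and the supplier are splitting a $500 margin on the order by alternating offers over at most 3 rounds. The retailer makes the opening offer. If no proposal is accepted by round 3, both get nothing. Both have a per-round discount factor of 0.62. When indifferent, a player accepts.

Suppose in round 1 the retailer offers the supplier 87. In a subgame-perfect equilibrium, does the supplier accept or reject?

Reject

Round 3 (the retailer proposes): rejection yields 0 for the supplier; the retailer offers 0 and keeps 500.
Round 2 (the supplier proposes): the retailer can get 500 next round, worth 0.62 × 500 = 310 now, so the supplier offers 310, keeping 190.
So by rejecting in round 1, the supplier gets 190 next round, worth 0.62 × 190 = 117.8 now.
Offer 87 < 117.8, so the supplier rejects.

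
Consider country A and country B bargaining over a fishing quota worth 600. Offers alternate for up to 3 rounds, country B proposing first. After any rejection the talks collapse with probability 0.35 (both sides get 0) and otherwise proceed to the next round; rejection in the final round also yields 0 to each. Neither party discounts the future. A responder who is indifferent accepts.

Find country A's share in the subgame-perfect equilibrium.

Round 3 (country B proposes): rejection yields 0 for country A; country B offers 0 and keeps 600.
Round 2 (country A proposes): rejecting gives country B an expected 0.65 × 600 = 390; country A offers that and keeps 210.
Round 1 (country B proposes): rejecting gives country A an expected 0.65 × 210 = 136.5, so country B offers 136.5, keeping 463.5.

136.5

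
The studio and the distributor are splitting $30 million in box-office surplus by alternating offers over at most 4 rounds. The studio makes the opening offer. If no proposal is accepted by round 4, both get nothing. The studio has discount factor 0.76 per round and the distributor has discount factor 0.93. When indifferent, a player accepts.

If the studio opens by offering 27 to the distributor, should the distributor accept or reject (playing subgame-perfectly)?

Accept

Work out the distributor's continuation value if the offer is rejected.
Round 4 (the distributor proposes): rejection yields 0 for the studio; the distributor offers 0 and keeps 30.
Round 3 (the studio proposes): the distributor can get 30 next round, worth 0.93 × 30 = 27.9 now. The studio offers 27.9 and keeps 30 − 27.9 = 2.1.
Round 2 (the distributor proposes): the studio can get 2.1 next round, worth 0.76 × 2.1 = 1.596 now, so the distributor offers 1.596, keeping 28.404.
So by rejecting in round 1, the distributor gets 28.404 next round, worth 0.93 × 28.404 = 26.41572 now.
Offer 27 ≥ 26.41572, so the distributor accepts.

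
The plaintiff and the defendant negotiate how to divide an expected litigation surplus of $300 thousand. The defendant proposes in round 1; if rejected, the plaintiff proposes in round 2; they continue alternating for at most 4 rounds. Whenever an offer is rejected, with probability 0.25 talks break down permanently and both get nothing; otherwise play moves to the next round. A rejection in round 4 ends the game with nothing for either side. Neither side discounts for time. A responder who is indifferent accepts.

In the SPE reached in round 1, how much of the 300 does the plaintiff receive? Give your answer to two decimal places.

Round 4 (the plaintiff proposes): the defendant will accept anything ≥ 0, so the plaintiff offers 0 and keeps 300.
Round 3 (the defendant proposes): rejecting gives the plaintiff an expected 0.75 × 300 = 225. The defendant offers 225 and keeps 300 − 225 = 75.
Round 2 (the plaintiff proposes): rejecting gives the defendant an expected 0.75 × 75 = 56.25. The plaintiff offers 56.25 and keeps 300 − 56.25 = 243.75.
Round 1 (the defendant proposes): rejecting gives the plaintiff an expected 0.75 × 243.75 = 182.8125; the defendant offers that and keeps 117.1875.

182.81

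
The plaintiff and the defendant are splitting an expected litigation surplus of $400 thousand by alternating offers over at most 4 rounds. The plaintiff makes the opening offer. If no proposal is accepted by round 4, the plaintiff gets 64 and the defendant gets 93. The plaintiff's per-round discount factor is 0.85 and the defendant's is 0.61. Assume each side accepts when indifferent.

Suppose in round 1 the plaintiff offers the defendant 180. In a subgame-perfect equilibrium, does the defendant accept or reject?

Accept

Round 4 (the defendant proposes): the plaintiff gets 64 if talks fail, so the defendant offers 64 and keeps 336.
Round 3 (the plaintiff proposes): the defendant can get 336 next round, worth 0.61 × 336 = 204.96 now, so the plaintiff offers 204.96, keeping 195.04.
Round 2 (the defendant proposes): the plaintiff can get 195.04 next round, worth 0.85 × 195.04 = 165.784 now; the defendant offers that and keeps 234.216.
So by rejecting in round 1, the defendant gets 234.216 next round, worth 0.61 × 234.216 = 142.87176 now.
Offer 180 ≥ 142.87176, so the defendant accepts.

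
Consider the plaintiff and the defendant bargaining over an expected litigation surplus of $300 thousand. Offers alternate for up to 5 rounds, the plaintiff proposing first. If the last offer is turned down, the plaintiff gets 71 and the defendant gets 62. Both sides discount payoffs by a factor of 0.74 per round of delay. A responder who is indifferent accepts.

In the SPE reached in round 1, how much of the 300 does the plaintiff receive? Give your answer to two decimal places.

192.08

Solve by backward induction from round 5.
Round 5 (the plaintiff proposes): the defendant gets 62 if talks fail, so the plaintiff offers 62 and keeps 238.
Round 4 (the defendant proposes): the plaintiff can get 238 next round, worth 0.74 × 238 = 176.12 now. The defendant offers 176.12 and keeps 300 − 176.12 = 123.88.
Round 3 (the plaintiff proposes): the defendant can get 123.88 next round, worth 0.74 × 123.88 = 91.6712 now. The plaintiff offers 91.6712 and keeps 300 − 91.6712 = 208.3288.
Round 2 (the defendant proposes): the plaintiff can get 208.3288 next round, worth 0.74 × 208.3288 = 154.163312 now. The defendant offers 154.163312 and keeps 300 − 154.163312 = 145.836688.
Round 1 (the plaintiff proposes): the defendant can get 145.836688 next round, worth 0.74 × 145.836688 = 107.91914912 now; the plaintiff offers that and keeps 192.08085088.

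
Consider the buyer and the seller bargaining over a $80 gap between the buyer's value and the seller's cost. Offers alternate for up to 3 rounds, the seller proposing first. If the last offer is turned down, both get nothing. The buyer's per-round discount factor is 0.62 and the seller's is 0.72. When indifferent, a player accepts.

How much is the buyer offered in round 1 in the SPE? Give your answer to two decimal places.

13.89

Work backward from the last round.
Round 3 (the seller proposes): rejection yields 0 for the buyer; the seller offers 0 and keeps 80.
Round 2 (the buyer proposes): the seller can get 80 next round, worth 0.72 × 80 = 57.6 now, so the buyer offers 57.6, keeping 22.4.
Round 1 (the seller proposes): the buyer can get 22.4 next round, worth 0.62 × 22.4 = 13.888 now, so the seller offers 13.888, keeping 66.112.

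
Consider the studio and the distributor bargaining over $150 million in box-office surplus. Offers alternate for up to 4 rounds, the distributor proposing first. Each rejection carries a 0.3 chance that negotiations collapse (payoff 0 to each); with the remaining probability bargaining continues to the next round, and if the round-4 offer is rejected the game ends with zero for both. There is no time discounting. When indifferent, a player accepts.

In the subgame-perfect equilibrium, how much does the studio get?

Round 4 (the studio proposes): rejection yields 0 for the distributor; the studio offers 0 and keeps 150.
Round 3 (the distributor proposes): rejecting gives the studio an expected 0.7 × 150 = 105, so the distributor offers 105, keeping 45.
Round 2 (the studio proposes): rejecting gives the distributor an expected 0.7 × 45 = 31.5; the studio offers that and keeps 118.5.
Round 1 (the distributor proposes): rejecting gives the studio an expected 0.7 × 118.5 = 82.95; the distributor offers that and keeps 67.05.

82.95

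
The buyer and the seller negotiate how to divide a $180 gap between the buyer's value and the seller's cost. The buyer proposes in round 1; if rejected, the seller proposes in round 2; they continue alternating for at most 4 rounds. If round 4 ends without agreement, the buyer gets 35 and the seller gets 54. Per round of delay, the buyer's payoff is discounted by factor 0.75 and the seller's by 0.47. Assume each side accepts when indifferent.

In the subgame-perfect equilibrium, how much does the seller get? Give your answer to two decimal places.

45.17

Round 4 (the seller proposes): the buyer gets 35 if talks fail, so the seller offers 35 and keeps 145.
Round 3 (the buyer proposes): the seller can get 145 next round, worth 0.47 × 145 = 68.15 now, so the buyer offers 68.15, keeping 111.85.
Round 2 (the seller proposes): the buyer can get 111.85 next round, worth 0.75 × 111.85 = 83.8875 now. The seller offers 83.8875 and keeps 180 − 83.8875 = 96.1125.
Round 1 (the buyer proposes): the seller can get 96.1125 next round, worth 0.47 × 96.1125 = 45.172875 now. The buyer offers 45.172875 and keeps 180 − 45.172875 = 134.827125.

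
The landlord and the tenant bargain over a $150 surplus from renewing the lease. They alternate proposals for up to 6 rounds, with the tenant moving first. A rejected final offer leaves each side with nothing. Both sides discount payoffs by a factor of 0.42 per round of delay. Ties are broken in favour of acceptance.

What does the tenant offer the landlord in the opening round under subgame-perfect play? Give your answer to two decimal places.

44.95

Round 6 (the landlord proposes): rejection yields 0 for the tenant; the landlord offers 0 and keeps 150.
Round 5 (the tenant proposes): the landlord can get 150 next round, worth 0.42 × 150 = 63 now, so the tenant offers 63, keeping 87.
Round 4 (the landlord proposes): the tenant can get 87 next round, worth 0.42 × 87 = 36.54 now, so the landlord offers 36.54, keeping 113.46.
Round 3 (the tenant proposes): the landlord can get 113.46 next round, worth 0.42 × 113.46 = 47.6532 now; the tenant offers that and keeps 102.3468.
Round 2 (the landlord proposes): the tenant can get 102.3468 next round, worth 0.42 × 102.3468 = 42.985656 now; the landlord offers that and keeps 107.014344.
Round 1 (the tenant proposes): the landlord can get 107.014344 next round, worth 0.42 × 107.014344 = 44.94602448 now. The tenant offers 44.94602448 and keeps 150 − 44.94602448 = 105.05397552.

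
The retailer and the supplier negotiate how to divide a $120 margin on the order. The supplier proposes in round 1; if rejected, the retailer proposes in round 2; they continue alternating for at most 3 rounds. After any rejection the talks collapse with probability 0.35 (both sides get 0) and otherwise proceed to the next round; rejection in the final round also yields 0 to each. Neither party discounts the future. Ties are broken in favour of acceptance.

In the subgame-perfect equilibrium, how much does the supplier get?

By backward induction:
Round 3 (the supplier proposes): the retailer will accept anything ≥ 0, so the supplier offers 0 and keeps 120.
Round 2 (the retailer proposes): rejecting gives the supplier an expected 0.65 × 120 = 78; the retailer offers that and keeps 42.
Round 1 (the supplier proposes): rejecting gives the retailer an expected 0.65 × 42 = 27.3; the supplier offers that and keeps 92.7.

92.7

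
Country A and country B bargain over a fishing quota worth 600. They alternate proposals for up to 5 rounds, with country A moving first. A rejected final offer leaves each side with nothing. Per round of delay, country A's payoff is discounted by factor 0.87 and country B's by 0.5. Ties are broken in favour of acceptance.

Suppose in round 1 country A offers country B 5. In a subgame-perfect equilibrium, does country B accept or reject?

Reject

Round 5 (country A proposes): country B will accept anything ≥ 0, so country A offers 0 and keeps 600.
Round 4 (country B proposes): country A can get 600 next round, worth 0.87 × 600 = 522 now, so country B offers 522, keeping 78.
Round 3 (country A proposes): country B can get 78 next round, worth 0.5 × 78 = 39 now, so country A offers 39, keeping 561.
Round 2 (country B proposes): country A can get 561 next round, worth 0.87 × 561 = 488.07 now. Country B offers 488.07 and keeps 600 − 488.07 = 111.93.
So by rejecting in round 1, country B gets 111.93 next round, worth 0.5 × 111.93 = 55.965 now.
Offer 5 < 55.965, so country B rejects.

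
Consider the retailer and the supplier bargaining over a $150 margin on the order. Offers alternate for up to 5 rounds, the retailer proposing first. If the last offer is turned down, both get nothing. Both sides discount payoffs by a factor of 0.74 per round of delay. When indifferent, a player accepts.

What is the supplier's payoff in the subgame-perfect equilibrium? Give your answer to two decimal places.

44.66

Round 5 (the retailer proposes): the supplier will accept anything ≥ 0, so the retailer offers 0 and keeps 150.
Round 4 (the supplier proposes): the retailer can get 150 next round, worth 0.74 × 150 = 111 now. The supplier offers 111 and keeps 150 − 111 = 39.
Round 3 (the retailer proposes): the supplier can get 39 next round, worth 0.74 × 39 = 28.86 now; the retailer offers that and keeps 121.14.
Round 2 (the supplier proposes): the retailer can get 121.14 next round, worth 0.74 × 121.14 = 89.6436 now, so the supplier offers 89.6436, keeping 60.3564.
Round 1 (the retailer proposes): the supplier can get 60.3564 next round, worth 0.74 × 60.3564 = 44.663736 now, so the retailer offers 44.663736, keeping 105.336264.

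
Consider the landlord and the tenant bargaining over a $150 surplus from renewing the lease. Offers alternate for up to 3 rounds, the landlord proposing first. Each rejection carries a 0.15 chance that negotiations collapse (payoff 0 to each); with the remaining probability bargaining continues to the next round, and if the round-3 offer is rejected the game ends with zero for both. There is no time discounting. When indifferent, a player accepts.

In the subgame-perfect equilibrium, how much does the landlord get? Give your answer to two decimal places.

130.88

Round 3 (the landlord proposes): the tenant will accept anything ≥ 0, so the landlord offers 0 and keeps 150.
Round 2 (the tenant proposes): rejecting gives the landlord an expected 0.85 × 150 = 127.5; the tenant offers that and keeps 22.5.
Round 1 (the landlord proposes): rejecting gives the tenant an expected 0.85 × 22.5 = 19.125. The landlord offers 19.125 and keeps 150 − 19.125 = 130.875.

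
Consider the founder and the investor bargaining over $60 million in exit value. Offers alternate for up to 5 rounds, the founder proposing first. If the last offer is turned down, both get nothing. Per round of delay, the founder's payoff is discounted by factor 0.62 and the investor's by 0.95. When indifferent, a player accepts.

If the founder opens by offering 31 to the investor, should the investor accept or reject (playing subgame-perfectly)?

Round 5 (the founder proposes): the investor will accept anything ≥ 0, so the founder offers 0 and keeps 60.
Round 4 (the investor proposes): the founder can get 60 next round, worth 0.62 × 60 = 37.2 now, so the investor offers 37.2, keeping 22.8.
Round 3 (the founder proposes): the investor can get 22.8 next round, worth 0.95 × 22.8 = 21.66 now, so the founder offers 21.66, keeping 38.34.
Round 2 (the investor proposes): the founder can get 38.34 next round, worth 0.62 × 38.34 = 23.7708 now; the investor offers that and keeps 36.2292.
So by rejecting in round 1, the investor gets 36.2292 next round, worth 0.95 × 36.2292 = 34.41774 now.
Offer 31 < 34.41774, so the investor rejects.

Reject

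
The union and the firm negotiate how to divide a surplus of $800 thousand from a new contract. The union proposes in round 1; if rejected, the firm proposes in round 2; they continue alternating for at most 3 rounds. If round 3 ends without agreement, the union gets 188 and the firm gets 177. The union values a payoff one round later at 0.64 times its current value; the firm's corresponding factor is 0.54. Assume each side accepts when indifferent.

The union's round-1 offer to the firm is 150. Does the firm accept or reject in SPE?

Round 3 (the union proposes): the firm gets 177 if talks fail, so the union offers 177 and keeps 623.
Round 2 (the firm proposes): the union can get 623 next round, worth 0.64 × 623 = 398.72 now. The firm offers 398.72 and keeps 800 − 398.72 = 401.28.
So by rejecting in round 1, the firm gets 401.28 next round, worth 0.54 × 401.28 = 216.6912 now.
Offer 150 < 216.6912, so the firm rejects.

Reject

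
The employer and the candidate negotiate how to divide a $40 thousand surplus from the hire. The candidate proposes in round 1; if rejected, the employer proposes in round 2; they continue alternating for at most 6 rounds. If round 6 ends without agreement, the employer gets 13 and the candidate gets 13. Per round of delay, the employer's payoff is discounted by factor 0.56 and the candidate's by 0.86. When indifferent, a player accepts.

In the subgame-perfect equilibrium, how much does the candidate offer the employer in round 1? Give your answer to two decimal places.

8.15

Round 6 (the employer proposes): the candidate gets 13 if talks fail, so the employer offers 13 and keeps 27.
Round 5 (the candidate proposes): the employer can get 27 next round, worth 0.56 × 27 = 15.12 now. The candidate offers 15.12 and keeps 40 − 15.12 = 24.88.
Round 4 (the employer proposes): the candidate can get 24.88 next round, worth 0.86 × 24.88 = 21.3968 now, so the employer offers 21.3968, keeping 18.6032.
Round 3 (the candidate proposes): the employer can get 18.6032 next round, worth 0.56 × 18.6032 = 10.417792 now. The candidate offers 10.417792 and keeps 40 − 10.417792 = 29.582208.
Round 2 (the employer proposes): the candidate can get 29.582208 next round, worth 0.86 × 29.582208 = 25.44069888 now, so the employer offers 25.44069888, keeping 14.55930112.
Round 1 (the candidate proposes): the employer can get 14.55930112 next round, worth 0.56 × 14.55930112 = 8.1532086272 now; the candidate offers that and keeps 31.8467913728.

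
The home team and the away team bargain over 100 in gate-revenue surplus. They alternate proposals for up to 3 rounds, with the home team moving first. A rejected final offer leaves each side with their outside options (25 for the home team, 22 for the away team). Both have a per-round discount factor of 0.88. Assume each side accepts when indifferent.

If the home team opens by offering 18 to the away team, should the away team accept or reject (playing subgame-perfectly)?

Reject

Round 3 (the home team proposes): the away team gets 22 if talks fail, so the home team offers 22 and keeps 78.
Round 2 (the away team proposes): the home team can get 78 next round, worth 0.88 × 78 = 68.64 now, so the away team offers 68.64, keeping 31.36.
So by rejecting in round 1, the away team gets 31.36 next round, worth 0.88 × 31.36 = 27.5968 now.
Offer 18 < 27.5968, so the away team rejects.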